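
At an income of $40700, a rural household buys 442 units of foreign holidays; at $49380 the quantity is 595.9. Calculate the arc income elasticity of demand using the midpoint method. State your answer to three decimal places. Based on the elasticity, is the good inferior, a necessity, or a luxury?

ΔQ = 595.9 − 442 = 153.9; midpoint Q̄ = (442 + 595.9)/2 = 518.95.
ΔI = 49380 − 40700 = 8680; midpoint Ī = (40700 + 49380)/2 = 45040.
η = (ΔQ/Q̄) ÷ (ΔI/Ī) = (153.9/518.95) ÷ (8680/45040) = 1.539.
η > 1 ⇒ luxury.

1.539 (luxury)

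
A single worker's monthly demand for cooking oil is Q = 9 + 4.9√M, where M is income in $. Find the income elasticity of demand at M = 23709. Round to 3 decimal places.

0.494

At M = 23709: Q = 763.489.
dQ/dM = 4.9/(2√M) = 0.0159114 at this income.
η = (dQ/dM)·(M/Q) = 0.0159114 × (23709/763.489) = 0.494.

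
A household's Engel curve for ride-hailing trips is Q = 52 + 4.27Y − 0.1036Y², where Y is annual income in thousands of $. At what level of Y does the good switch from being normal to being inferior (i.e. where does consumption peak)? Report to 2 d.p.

dQ/dY = 4.27 − 0.2072Y.
The good is inferior where dQ/dY < 0. Setting dQ/dY = 0 gives Y = 4.27 / 0.2072 = 20.61.

20.61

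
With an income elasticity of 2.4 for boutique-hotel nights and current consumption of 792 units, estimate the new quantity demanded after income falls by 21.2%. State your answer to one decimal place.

%ΔQ ≈ η × %ΔI = 2.4 × (-21.2%) = -50.88%.
New Q ≈ 792 × (1 − 0.5088) = 389.0.

389.0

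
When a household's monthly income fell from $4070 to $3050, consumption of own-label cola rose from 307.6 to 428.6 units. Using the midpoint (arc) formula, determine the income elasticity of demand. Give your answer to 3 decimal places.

ΔQ = 428.6 − 307.6 = 121; midpoint Q̄ = (307.6 + 428.6)/2 = 368.1.
ΔI = 3050 − 4070 = -1020; midpoint Ī = (4070 + 3050)/2 = 3560.
η = (ΔQ/Q̄) ÷ (ΔI/Ī) = (121/368.1) ÷ (-1020/3560) = -1.147.

-1.147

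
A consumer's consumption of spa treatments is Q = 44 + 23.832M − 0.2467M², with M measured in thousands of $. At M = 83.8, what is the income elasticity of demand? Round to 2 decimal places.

At M = 83.8: Q = 308.6857.
dQ/dM = 23.832 − 0.4934M = -17.51492.
η = (dQ/dM)·(M/Q) = -17.51492 × (83.8/308.6857) = -4.75.

-4.75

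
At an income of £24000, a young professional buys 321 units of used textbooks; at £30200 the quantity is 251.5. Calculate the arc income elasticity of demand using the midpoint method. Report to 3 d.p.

ΔQ = 251.5 − 321 = -69.5; midpoint Q̄ = (321 + 251.5)/2 = 286.25.
ΔI = 30200 − 24000 = 6200; midpoint Ī = (24000 + 30200)/2 = 27100.
η = (ΔQ/Q̄) ÷ (ΔI/Ī) = (-69.5/286.25) ÷ (6200/27100) = -1.061.

-1.061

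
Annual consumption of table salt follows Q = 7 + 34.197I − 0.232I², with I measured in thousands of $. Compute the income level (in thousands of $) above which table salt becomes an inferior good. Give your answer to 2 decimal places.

dQ/dI = 34.197 − 0.464I.
The good is inferior where dQ/dI < 0. Setting dQ/dI = 0 gives I = 34.197 / 0.464 = 73.70.

73.70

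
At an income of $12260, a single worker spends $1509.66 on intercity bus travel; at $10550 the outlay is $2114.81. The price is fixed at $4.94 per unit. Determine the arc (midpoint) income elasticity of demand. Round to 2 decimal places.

With a constant price, Q₁ = 1509.66/4.94 = 305.599 and Q₂ = 2114.81/4.94 = 428.099 (equivalently, work directly with expenditure since P cancels).
Midpoint %ΔQ = (2114.81 − 1509.66)/1812.24 = 0.33392; midpoint %ΔI = (10550 − 12260)/11405 = -0.14993.
η = 0.33392 / -0.14993 = -2.23.

-2.23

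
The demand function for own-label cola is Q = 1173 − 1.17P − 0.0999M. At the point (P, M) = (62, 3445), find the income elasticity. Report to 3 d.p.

-0.455

At P = 62, M = 3445: Q = 756.305.
Holding P constant, ∂Q/∂M = −0.0999.
η_M = (∂Q/∂M)·(M/Q) = -0.0999 × (3445/756.305) = -0.455.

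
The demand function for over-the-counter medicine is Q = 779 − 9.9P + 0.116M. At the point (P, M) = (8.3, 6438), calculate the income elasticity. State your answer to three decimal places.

At P = 8.3, M = 6438: Q = 1443.638.
Holding P constant, ∂Q/∂M = 0.116.
η_M = (∂Q/∂M)·(M/Q) = 0.116 × (6438/1443.638) = 0.517.

0.517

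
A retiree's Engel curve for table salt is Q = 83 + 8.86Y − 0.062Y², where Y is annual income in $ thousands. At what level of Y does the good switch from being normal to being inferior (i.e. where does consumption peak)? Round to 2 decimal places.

dQ/dY = 8.86 − 0.124Y.
The good is inferior where dQ/dY < 0. Setting dQ/dY = 0 gives Y = 8.86 / 0.124 = 71.45.

71.45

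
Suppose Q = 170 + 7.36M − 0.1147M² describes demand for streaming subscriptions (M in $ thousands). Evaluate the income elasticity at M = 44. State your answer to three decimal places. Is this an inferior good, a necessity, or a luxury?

-0.443 (inferior good)

At M = 44: Q = 271.7808.
dQ/dM = 7.36 − 0.2294M = -2.73360.
η = (dQ/dM)·(M/Q) = -2.73360 × (44/271.7808) = -0.443.
η < 0 ⇒ inferior good.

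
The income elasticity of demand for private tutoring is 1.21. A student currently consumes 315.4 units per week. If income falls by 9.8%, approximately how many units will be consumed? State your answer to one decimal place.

%ΔQ ≈ η × %ΔI = 1.21 × (-9.8%) = -11.858%.
New Q ≈ 315.4 × (1 − 0.11858) = 278.0.

278.0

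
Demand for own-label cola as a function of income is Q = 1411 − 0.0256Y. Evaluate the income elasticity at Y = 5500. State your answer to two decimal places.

-0.11

At Y = 5500: Q = 1270.200.
dQ/dY = −0.0256.
η = (dQ/dY)·(Y/Q) = -0.0256 × (5500/1270.200) = -0.11.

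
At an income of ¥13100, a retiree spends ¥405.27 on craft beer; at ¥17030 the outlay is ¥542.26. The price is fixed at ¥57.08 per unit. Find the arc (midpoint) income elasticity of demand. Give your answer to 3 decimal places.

1.108

With a constant price, Q₁ = 405.27/57.08 = 7.100 and Q₂ = 542.26/57.08 = 9.500 (equivalently, work directly with expenditure since P cancels).
Midpoint %ΔQ = (542.26 − 405.27)/473.77 = 0.28915; midpoint %ΔI = (17030 − 13100)/15065 = 0.26087.
η = 0.28915 / 0.26087 = 1.108.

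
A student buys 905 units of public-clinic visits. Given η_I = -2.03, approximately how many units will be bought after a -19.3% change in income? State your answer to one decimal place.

%ΔQ ≈ η × %ΔI = -2.03 × (-19.3%) = 39.179%.
New Q ≈ 905 × (1 + 0.39179) = 1259.6.

1259.6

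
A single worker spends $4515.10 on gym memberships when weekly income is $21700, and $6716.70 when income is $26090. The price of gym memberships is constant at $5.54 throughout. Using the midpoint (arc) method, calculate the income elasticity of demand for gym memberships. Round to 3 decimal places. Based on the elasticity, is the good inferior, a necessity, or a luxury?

2.134 (luxury)

With a constant price, Q₁ = 4515.10/5.54 = 815.000 and Q₂ = 6716.70/5.54 = 1212.401 (equivalently, work directly with expenditure since P cancels).
Midpoint %ΔQ = (6716.70 − 4515.10)/5615.90 = 0.39203; midpoint %ΔI = (26090 − 21700)/23895 = 0.18372.
η = 0.39203 / 0.18372 = 2.134.
η > 1 ⇒ luxury.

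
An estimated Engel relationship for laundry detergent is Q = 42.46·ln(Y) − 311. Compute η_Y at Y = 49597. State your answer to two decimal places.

At Y = 49597: Q = 148.064.
dQ/dY = 42.46/Y = 0.0008561 at this income.
η = (dQ/dY)·(Y/Q) = 0.0008561 × (49597/148.064) = 0.29.

0.29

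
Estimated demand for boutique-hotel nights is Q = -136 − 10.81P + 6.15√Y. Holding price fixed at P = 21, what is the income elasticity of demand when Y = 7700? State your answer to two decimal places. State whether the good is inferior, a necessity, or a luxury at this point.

1.53 (luxury)

At P = 21, Y = 7700: Q = 176.650.
Holding P constant, ∂Q/∂Y = 6.15/(2√Y) = 0.0350429.
η_Y = (∂Q/∂Y)·(Y/Q) = 0.0350429 × (7700/176.650) = 1.53.
Since η > 1, this is a luxury.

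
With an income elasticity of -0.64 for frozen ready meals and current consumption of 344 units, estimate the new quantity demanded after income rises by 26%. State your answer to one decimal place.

%ΔQ ≈ η × %ΔI = -0.64 × 26% = -16.64%.
New Q ≈ 344 × (1 − 0.1664) = 286.8.

286.8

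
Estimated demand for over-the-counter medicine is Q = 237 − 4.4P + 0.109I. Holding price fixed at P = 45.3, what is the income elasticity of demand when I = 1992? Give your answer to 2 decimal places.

0.85

At P = 45.3, I = 1992: Q = 254.808.
Holding P constant, ∂Q/∂I = 0.109.
η_I = (∂Q/∂I)·(I/Q) = 0.109 × (1992/254.808) = 0.85.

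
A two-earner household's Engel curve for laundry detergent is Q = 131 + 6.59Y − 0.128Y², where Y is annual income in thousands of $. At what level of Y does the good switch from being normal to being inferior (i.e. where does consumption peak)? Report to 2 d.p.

25.74

dQ/dY = 6.59 − 0.256Y.
The good is inferior where dQ/dY < 0. Setting dQ/dY = 0 gives Y = 6.59 / 0.256 = 25.74.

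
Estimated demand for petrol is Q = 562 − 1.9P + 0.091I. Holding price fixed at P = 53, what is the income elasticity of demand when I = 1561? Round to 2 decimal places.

At P = 53, I = 1561: Q = 603.351.
Holding P constant, ∂Q/∂I = 0.091.
η_I = (∂Q/∂I)·(I/Q) = 0.091 × (1561/603.351) = 0.24.

0.24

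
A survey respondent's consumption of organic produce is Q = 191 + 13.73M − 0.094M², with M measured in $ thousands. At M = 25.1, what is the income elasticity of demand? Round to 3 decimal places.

At M = 25.1: Q = 476.4021.
dQ/dM = 13.73 − 0.188M = 9.01120.
η = (dQ/dM)·(M/Q) = 9.01120 × (25.1/476.4021) = 0.475.

0.475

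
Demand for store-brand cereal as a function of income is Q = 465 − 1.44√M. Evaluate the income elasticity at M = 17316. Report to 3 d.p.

At M = 17316: Q = 275.510.
dQ/dM = -1.44/(2√M) = -0.00547153 at this income.
η = (dQ/dM)·(M/Q) = -0.00547153 × (17316/275.510) = -0.344.

-0.344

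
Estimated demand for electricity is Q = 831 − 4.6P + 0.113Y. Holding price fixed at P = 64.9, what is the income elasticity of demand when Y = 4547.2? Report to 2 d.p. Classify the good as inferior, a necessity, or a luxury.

At P = 64.9, Y = 4547.2: Q = 1046.294.
Holding P constant, ∂Q/∂Y = 0.113.
η_Y = (∂Q/∂Y)·(Y/Q) = 0.113 × (4547.2/1046.294) = 0.49.
Since 0 < η < 1, this is a necessity.

0.49 (necessity)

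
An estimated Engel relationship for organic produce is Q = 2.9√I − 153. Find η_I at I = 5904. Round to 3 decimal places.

At I = 5904: Q = 69.829.
dQ/dI = 2.9/(2√I) = 0.018871 at this income.
η = (dQ/dI)·(I/Q) = 0.018871 × (5904/69.829) = 1.596.

1.596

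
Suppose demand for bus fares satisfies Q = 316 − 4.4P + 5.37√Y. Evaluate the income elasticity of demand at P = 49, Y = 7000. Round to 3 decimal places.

At P = 49, Y = 7000: Q = 549.686.
Holding P constant, ∂Q/∂Y = 5.37/(2√Y) = 0.0320919.
η_Y = (∂Q/∂Y)·(Y/Q) = 0.0320919 × (7000/549.686) = 0.409.

0.409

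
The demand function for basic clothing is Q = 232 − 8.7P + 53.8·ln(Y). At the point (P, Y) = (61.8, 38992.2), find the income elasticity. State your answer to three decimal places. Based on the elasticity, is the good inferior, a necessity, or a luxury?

0.205 (necessity)

At P = 61.8, Y = 38992.2: Q = 263.066.
Holding P constant, ∂Q/∂Y = 53.8/Y = 0.00137976.
η_Y = (∂Q/∂Y)·(Y/Q) = 0.00137976 × (38992.2/263.066) = 0.205.
Since 0 < η < 1, this is a necessity.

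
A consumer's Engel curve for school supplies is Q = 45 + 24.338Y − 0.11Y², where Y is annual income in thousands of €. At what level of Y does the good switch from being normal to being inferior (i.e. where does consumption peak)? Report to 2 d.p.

dQ/dY = 24.338 − 0.22Y.
The good is inferior where dQ/dY < 0. Setting dQ/dY = 0 gives Y = 24.338 / 0.22 = 110.63.

110.63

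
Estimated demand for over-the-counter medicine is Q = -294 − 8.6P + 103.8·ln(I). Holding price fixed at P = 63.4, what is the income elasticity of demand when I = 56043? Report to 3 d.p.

At P = 63.4, I = 56043: Q = 295.696.
Holding P constant, ∂Q/∂I = 103.8/I = 0.00185215.
η_I = (∂Q/∂I)·(I/Q) = 0.00185215 × (56043/295.696) = 0.351.

0.351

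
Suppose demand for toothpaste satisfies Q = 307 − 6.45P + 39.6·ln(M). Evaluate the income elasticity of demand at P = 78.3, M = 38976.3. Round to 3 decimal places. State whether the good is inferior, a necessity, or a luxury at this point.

At P = 78.3, M = 38976.3: Q = 220.565.
Holding P constant, ∂Q/∂M = 39.6/M = 0.001016.
η_M = (∂Q/∂M)·(M/Q) = 0.001016 × (38976.3/220.565) = 0.180.
Since 0 < η < 1, this is a necessity.

0.180 (necessity)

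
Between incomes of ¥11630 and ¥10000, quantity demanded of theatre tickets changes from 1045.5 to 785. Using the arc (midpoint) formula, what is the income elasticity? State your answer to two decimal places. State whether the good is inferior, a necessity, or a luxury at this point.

1.89 (luxury)

ΔQ = 785 − 1045.5 = -260.5; midpoint Q̄ = (1045.5 + 785)/2 = 915.25.
ΔI = 10000 − 11630 = -1630; midpoint Ī = (11630 + 10000)/2 = 10815.
η = (ΔQ/Q̄) ÷ (ΔI/Ī) = (-260.5/915.25) ÷ (-1630/10815) = 1.89.
η > 1 ⇒ luxury.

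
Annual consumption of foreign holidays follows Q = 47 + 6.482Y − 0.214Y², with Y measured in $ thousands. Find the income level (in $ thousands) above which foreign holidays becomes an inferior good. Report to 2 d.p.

dQ/dY = 6.482 − 0.428Y.
The good is inferior where dQ/dY < 0. Setting dQ/dY = 0 gives Y = 6.482 / 0.428 = 15.14.

15.14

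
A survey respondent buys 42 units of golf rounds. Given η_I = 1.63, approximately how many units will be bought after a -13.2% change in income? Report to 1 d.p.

33.0

%ΔQ ≈ η × %ΔI = 1.63 × (-13.2%) = -21.516%.
New Q ≈ 42 × (1 − 0.21516) = 33.0.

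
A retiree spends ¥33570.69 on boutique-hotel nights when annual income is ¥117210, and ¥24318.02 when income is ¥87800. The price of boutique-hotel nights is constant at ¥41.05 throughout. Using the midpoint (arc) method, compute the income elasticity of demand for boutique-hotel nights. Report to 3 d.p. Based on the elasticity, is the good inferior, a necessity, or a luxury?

1.114 (luxury)

With a constant price, Q₁ = 33570.69/41.05 = 817.800 and Q₂ = 24318.02/41.05 = 592.400 (equivalently, work directly with expenditure since P cancels).
Midpoint %ΔQ = (24318.02 − 33570.69)/28944.36 = -0.31967; midpoint %ΔI = (87800 − 117210)/102505 = -0.28691.
η = -0.31967 / -0.28691 = 1.114.
η > 1 ⇒ luxury.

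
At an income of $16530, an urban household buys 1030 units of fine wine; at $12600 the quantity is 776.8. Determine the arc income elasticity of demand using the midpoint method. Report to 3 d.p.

1.039

ΔQ = 776.8 − 1030 = -253.2; midpoint Q̄ = (1030 + 776.8)/2 = 903.4.
ΔI = 12600 − 16530 = -3930; midpoint Ī = (16530 + 12600)/2 = 14565.
η = (ΔQ/Q̄) ÷ (ΔI/Ī) = (-253.2/903.4) ÷ (-3930/14565) = 1.039.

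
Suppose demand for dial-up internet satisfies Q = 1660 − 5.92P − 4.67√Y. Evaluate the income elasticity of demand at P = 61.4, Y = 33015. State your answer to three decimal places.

At P = 61.4, Y = 33015: Q = 447.972.
Holding P constant, ∂Q/∂Y = -4.67/(2√Y) = -0.0128508.
η_Y = (∂Q/∂Y)·(Y/Q) = -0.0128508 × (33015/447.972) = -0.947.

-0.947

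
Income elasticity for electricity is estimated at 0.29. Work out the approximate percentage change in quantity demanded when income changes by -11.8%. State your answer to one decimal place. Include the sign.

%ΔQ ≈ η × %ΔI = 0.29 × (-11.8%) = -3.4%.

-3.4%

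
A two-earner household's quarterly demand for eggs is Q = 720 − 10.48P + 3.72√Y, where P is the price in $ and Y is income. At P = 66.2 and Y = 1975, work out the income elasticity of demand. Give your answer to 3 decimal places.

At P = 66.2, Y = 1975: Q = 191.544.
Holding P constant, ∂Q/∂Y = 3.72/(2√Y) = 0.0418533.
η_Y = (∂Q/∂Y)·(Y/Q) = 0.0418533 × (1975/191.544) = 0.432.

0.432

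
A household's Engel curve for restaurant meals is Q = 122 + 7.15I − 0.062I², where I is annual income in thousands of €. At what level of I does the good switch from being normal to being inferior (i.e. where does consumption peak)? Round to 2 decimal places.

dQ/dI = 7.15 − 0.124I.
The good is inferior where dQ/dI < 0. Setting dQ/dI = 0 gives I = 7.15 / 0.124 = 57.66.

57.66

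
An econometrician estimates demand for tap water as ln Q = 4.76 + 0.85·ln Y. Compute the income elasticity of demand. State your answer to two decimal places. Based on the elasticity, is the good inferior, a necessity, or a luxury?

0.85 (necessity)

In a log-linear demand, the coefficient on ln Y is the income elasticity.
So η = 0.85.
0 < η < 1 ⇒ necessity.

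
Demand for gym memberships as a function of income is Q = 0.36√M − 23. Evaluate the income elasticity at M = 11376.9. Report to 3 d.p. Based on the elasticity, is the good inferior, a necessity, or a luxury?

1.247 (luxury)

At M = 11376.9: Q = 15.399.
dQ/dM = 0.36/(2√M) = 0.00168757 at this income.
η = (dQ/dM)·(M/Q) = 0.00168757 × (11376.9/15.399) = 1.247.
Since η > 1, the good is a luxury.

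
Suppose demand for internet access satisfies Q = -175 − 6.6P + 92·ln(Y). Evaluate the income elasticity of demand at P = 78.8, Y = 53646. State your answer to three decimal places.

0.300

At P = 78.8, Y = 53646: Q = 306.815.
Holding P constant, ∂Q/∂Y = 92/Y = 0.00171495.
η_Y = (∂Q/∂Y)·(Y/Q) = 0.00171495 × (53646/306.815) = 0.300.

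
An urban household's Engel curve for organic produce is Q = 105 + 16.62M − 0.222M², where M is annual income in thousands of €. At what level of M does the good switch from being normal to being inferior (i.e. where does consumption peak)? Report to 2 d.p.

dQ/dM = 16.62 − 0.444M.
The good is inferior where dQ/dM < 0. Setting dQ/dM = 0 gives M = 16.62 / 0.444 = 37.43.

37.43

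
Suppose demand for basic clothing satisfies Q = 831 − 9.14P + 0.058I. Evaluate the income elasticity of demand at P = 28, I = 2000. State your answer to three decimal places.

0.168

At P = 28, I = 2000: Q = 691.080.
Holding P constant, ∂Q/∂I = 0.058.
η_I = (∂Q/∂I)·(I/Q) = 0.058 × (2000/691.080) = 0.168.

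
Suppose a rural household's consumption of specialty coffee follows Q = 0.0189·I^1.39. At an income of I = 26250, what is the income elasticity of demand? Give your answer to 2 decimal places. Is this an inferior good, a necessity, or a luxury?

1.39 (luxury)

For Q = A·I^β the income elasticity is constant and equal to β.
Here β = 1.39, so η = 1.39.
Since η > 1, the good is a luxury.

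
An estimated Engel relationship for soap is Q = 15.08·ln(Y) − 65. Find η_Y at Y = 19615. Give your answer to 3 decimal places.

At Y = 19615: Q = 84.051.
dQ/dY = 15.08/Y = 0.000768799 at this income.
η = (dQ/dY)·(Y/Q) = 0.000768799 × (19615/84.051) = 0.179.

0.179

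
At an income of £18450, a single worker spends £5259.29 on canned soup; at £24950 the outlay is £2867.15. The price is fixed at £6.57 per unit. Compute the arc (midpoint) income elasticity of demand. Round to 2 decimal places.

-1.97

With a constant price, Q₁ = 5259.29/6.57 = 800.501 and Q₂ = 2867.15/6.57 = 436.400 (equivalently, work directly with expenditure since P cancels).
Midpoint %ΔQ = (2867.15 − 5259.29)/4063.22 = -0.58873; midpoint %ΔI = (24950 − 18450)/21700 = 0.29954.
η = -0.58873 / 0.29954 = -1.97.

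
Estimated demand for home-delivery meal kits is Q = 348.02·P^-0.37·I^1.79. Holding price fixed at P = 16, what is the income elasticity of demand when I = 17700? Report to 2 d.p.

1.79

For a multiplicative demand Q = A·P^α·I^β, the income elasticity is β everywhere.
Here β = 1.79, so η = 1.79.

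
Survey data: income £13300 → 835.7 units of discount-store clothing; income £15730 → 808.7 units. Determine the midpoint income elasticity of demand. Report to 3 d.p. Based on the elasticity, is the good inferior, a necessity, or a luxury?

ΔQ = 808.7 − 835.7 = -27; midpoint Q̄ = (835.7 + 808.7)/2 = 822.2.
ΔI = 15730 − 13300 = 2430; midpoint Ī = (13300 + 15730)/2 = 14515.
η = (ΔQ/Q̄) ÷ (ΔI/Ī) = (-27/822.2) ÷ (2430/14515) = -0.196.
η < 0 ⇒ inferior good.

-0.196 (inferior good)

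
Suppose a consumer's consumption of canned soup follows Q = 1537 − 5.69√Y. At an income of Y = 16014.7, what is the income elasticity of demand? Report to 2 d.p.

-0.44

At Y = 16014.7: Q = 816.935.
dQ/dY = -5.69/(2√Y) = -0.0224814 at this income.
η = (dQ/dY)·(Y/Q) = -0.0224814 × (16014.7/816.935) = -0.44.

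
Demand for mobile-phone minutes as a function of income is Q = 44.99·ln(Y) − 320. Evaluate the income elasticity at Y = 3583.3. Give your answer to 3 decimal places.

0.933

At Y = 3583.3: Q = 48.200.
dQ/dY = 44.99/Y = 0.0125555 at this income.
η = (dQ/dY)·(Y/Q) = 0.0125555 × (3583.3/48.200) = 0.933.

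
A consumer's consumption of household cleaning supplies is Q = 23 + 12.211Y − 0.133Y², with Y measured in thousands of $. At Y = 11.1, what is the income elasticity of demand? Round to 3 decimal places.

At Y = 11.1: Q = 142.1552.
dQ/dY = 12.211 − 0.266Y = 9.25840.
η = (dQ/dY)·(Y/Q) = 9.25840 × (11.1/142.1552) = 0.723.

0.723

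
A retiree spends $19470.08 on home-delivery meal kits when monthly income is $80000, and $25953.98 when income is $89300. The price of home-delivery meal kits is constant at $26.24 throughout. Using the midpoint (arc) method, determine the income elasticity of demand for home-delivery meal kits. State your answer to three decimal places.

2.599

With a constant price, Q₁ = 19470.08/26.24 = 742.000 and Q₂ = 25953.98/26.24 = 989.100 (equivalently, work directly with expenditure since P cancels).
Midpoint %ΔQ = (25953.98 − 19470.08)/22712.03 = 0.28548; midpoint %ΔI = (89300 − 80000)/84650 = 0.10986.
η = 0.28548 / 0.10986 = 2.599.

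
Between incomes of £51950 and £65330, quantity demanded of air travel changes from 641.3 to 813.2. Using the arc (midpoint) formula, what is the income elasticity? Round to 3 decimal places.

ΔQ = 813.2 − 641.3 = 171.9; midpoint Q̄ = (641.3 + 813.2)/2 = 727.25.
ΔI = 65330 − 51950 = 13380; midpoint Ī = (51950 + 65330)/2 = 58640.
η = (ΔQ/Q̄) ÷ (ΔI/Ī) = (171.9/727.25) ÷ (13380/58640) = 1.036.

1.036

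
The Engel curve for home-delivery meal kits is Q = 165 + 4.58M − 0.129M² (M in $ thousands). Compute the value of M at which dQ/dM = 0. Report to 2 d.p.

dQ/dM = 4.58 − 0.258M.
The good is inferior where dQ/dM < 0. Setting dQ/dM = 0 gives M = 4.58 / 0.258 = 17.75.

17.75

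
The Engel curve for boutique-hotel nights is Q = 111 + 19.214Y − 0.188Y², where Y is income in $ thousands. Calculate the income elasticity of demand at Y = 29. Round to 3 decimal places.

At Y = 29: Q = 510.0980.
dQ/dY = 19.214 − 0.376Y = 8.31000.
η = (dQ/dY)·(Y/Q) = 8.31000 × (29/510.0980) = 0.472.

0.472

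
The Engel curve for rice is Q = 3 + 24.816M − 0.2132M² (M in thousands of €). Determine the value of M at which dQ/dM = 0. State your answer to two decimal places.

dQ/dM = 24.816 − 0.4264M.
The good is inferior where dQ/dM < 0. Setting dQ/dM = 0 gives M = 24.816 / 0.4264 = 58.20.

58.20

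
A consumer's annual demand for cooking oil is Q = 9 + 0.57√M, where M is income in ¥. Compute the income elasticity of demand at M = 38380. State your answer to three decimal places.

0.463

At M = 38380: Q = 120.668.
dQ/dM = 0.57/(2√M) = 0.00145476 at this income.
η = (dQ/dM)·(M/Q) = 0.00145476 × (38380/120.668) = 0.463.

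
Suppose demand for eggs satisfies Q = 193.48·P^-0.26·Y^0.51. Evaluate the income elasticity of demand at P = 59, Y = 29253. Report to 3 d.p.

0.510

For a multiplicative demand Q = A·P^α·Y^β, the income elasticity is β everywhere.
Here β = 0.51, so η = 0.510.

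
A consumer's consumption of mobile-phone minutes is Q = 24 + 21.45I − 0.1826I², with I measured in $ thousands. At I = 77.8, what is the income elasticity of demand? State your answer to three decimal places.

At I = 77.8: Q = 587.5614.
dQ/dI = 21.45 − 0.3652I = -6.96256.
η = (dQ/dI)·(I/Q) = -6.96256 × (77.8/587.5614) = -0.922.

-0.922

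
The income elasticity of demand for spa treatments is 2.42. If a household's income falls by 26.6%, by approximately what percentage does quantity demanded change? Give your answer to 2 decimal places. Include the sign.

-64.37%

%ΔQ ≈ η × %ΔI = 2.42 × (-26.6%) = -64.37%.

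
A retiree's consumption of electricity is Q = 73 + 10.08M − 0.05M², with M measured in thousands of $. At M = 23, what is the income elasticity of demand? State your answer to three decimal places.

At M = 23: Q = 278.3900.
dQ/dM = 10.08 − 0.1M = 7.78000.
η = (dQ/dM)·(M/Q) = 7.78000 × (23/278.3900) = 0.643.

0.643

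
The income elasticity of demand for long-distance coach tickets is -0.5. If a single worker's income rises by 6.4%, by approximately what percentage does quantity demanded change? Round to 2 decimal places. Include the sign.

%ΔQ ≈ η × %ΔI = -0.5 × 6.4% = -3.20%.

-3.20%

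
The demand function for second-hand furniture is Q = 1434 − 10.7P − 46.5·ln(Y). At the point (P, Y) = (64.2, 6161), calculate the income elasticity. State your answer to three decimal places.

-0.136

At P = 64.2, Y = 6161: Q = 341.301.
Holding P constant, ∂Q/∂Y = -46.5/Y = -0.00754748.
η_Y = (∂Q/∂Y)·(Y/Q) = -0.00754748 × (6161/341.301) = -0.136.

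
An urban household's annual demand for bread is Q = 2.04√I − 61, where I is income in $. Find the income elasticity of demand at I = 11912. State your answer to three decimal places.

0.689

At I = 11912: Q = 161.650.
dQ/dI = 2.04/(2√I) = 0.00934561 at this income.
η = (dQ/dI)·(I/Q) = 0.00934561 × (11912/161.650) = 0.689.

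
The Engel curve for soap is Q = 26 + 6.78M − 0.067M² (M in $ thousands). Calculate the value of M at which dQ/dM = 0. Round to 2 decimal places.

dQ/dM = 6.78 − 0.134M.
The good is inferior where dQ/dM < 0. Setting dQ/dM = 0 gives M = 6.78 / 0.134 = 50.60.

50.60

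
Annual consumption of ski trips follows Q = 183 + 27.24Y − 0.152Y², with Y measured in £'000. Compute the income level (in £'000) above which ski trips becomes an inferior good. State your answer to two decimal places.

dQ/dY = 27.24 − 0.304Y.
The good is inferior where dQ/dY < 0. Setting dQ/dY = 0 gives Y = 27.24 / 0.304 = 89.61.

89.61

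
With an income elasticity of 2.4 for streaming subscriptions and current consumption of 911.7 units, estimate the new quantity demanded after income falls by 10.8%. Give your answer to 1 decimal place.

675.4

%ΔQ ≈ η × %ΔI = 2.4 × (-10.8%) = -25.92%.
New Q ≈ 911.7 × (1 − 0.2592) = 675.4.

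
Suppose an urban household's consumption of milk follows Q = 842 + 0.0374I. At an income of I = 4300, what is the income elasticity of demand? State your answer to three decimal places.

0.160

At I = 4300: Q = 1002.820.
dQ/dI = 0.0374.
η = (dQ/dI)·(I/Q) = 0.0374 × (4300/1002.820) = 0.160.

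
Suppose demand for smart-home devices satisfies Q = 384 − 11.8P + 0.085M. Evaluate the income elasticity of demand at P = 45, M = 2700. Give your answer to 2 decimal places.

At P = 45, M = 2700: Q = 82.500.
Holding P constant, ∂Q/∂M = 0.085.
η_M = (∂Q/∂M)·(M/Q) = 0.085 × (2700/82.500) = 2.78.

2.78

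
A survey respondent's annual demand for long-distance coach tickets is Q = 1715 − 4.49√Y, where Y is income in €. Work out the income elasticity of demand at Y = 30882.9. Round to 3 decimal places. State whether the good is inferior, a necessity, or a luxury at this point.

At Y = 30882.9: Q = 925.948.
dQ/dY = -4.49/(2√Y) = -0.0127749 at this income.
η = (dQ/dY)·(Y/Q) = -0.0127749 × (30882.9/925.948) = -0.426.
Since η < 0, the good is an inferior good.

-0.426 (inferior good)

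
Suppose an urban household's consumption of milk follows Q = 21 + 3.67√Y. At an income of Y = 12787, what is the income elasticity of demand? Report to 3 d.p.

0.476

At Y = 12787: Q = 436.002.
dQ/dY = 3.67/(2√Y) = 0.0162275 at this income.
η = (dQ/dY)·(Y/Q) = 0.0162275 × (12787/436.002) = 0.476.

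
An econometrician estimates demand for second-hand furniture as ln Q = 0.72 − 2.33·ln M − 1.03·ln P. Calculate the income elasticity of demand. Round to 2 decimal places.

-2.33

In a log-linear demand, the coefficient on ln M is the income elasticity.
So η = -2.33.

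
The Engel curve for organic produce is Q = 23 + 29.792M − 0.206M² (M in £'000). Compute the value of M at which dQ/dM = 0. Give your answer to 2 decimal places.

dQ/dM = 29.792 − 0.412M.
The good is inferior where dQ/dM < 0. Setting dQ/dM = 0 gives M = 29.792 / 0.412 = 72.31.

72.31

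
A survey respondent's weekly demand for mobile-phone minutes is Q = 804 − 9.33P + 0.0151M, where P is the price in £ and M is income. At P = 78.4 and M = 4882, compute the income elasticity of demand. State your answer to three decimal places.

At P = 78.4, M = 4882: Q = 146.246.
Holding P constant, ∂Q/∂M = 0.0151.
η_M = (∂Q/∂M)·(M/Q) = 0.0151 × (4882/146.246) = 0.504.

0.504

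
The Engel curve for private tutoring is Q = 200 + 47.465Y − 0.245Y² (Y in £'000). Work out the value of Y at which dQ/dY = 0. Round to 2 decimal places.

96.87

dQ/dY = 47.465 − 0.49Y.
The good is inferior where dQ/dY < 0. Setting dQ/dY = 0 gives Y = 47.465 / 0.49 = 96.87.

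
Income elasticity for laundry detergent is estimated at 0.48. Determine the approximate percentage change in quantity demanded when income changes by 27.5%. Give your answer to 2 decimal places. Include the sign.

%ΔQ ≈ η × %ΔI = 0.48 × 27.5% = 13.20%.

13.20%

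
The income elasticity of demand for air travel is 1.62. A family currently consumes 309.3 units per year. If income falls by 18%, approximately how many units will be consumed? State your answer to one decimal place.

219.1

%ΔQ ≈ η × %ΔI = 1.62 × (-18%) = -29.16%.
New Q ≈ 309.3 × (1 − 0.2916) = 219.1.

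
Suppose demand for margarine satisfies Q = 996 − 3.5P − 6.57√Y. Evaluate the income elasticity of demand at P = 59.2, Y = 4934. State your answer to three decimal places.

-0.705

At P = 59.2, Y = 4934: Q = 327.307.
Holding P constant, ∂Q/∂Y = -6.57/(2√Y) = -0.0467666.
η_Y = (∂Q/∂Y)·(Y/Q) = -0.0467666 × (4934/327.307) = -0.705.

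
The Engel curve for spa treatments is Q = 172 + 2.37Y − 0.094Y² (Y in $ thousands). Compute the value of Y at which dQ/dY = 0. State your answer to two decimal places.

12.61

dQ/dY = 2.37 − 0.188Y.
The good is inferior where dQ/dY < 0. Setting dQ/dY = 0 gives Y = 2.37 / 0.188 = 12.61.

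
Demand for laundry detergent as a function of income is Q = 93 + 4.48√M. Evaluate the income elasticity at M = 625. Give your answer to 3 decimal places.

At M = 625: Q = 205.000.
dQ/dM = 4.48/(2√M) = 0.0896 at this income.
η = (dQ/dM)·(M/Q) = 0.0896 × (625/205.000) = 0.273.

0.273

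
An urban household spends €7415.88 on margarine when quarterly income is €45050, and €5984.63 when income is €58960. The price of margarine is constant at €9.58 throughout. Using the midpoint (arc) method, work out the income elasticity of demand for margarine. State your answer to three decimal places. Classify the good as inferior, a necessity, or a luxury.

With a constant price, Q₁ = 7415.88/9.58 = 774.100 and Q₂ = 5984.63/9.58 = 624.700 (equivalently, work directly with expenditure since P cancels).
Midpoint %ΔQ = (5984.63 − 7415.88)/6700.26 = -0.21361; midpoint %ΔI = (58960 − 45050)/52005 = 0.26747.
η = -0.21361 / 0.26747 = -0.799.
η < 0 ⇒ inferior good.

-0.799 (inferior good)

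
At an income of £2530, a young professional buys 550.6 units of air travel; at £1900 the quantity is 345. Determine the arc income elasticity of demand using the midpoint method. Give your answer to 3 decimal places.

ΔQ = 345 − 550.6 = -205.6; midpoint Q̄ = (550.6 + 345)/2 = 447.8.
ΔI = 1900 − 2530 = -630; midpoint Ī = (2530 + 1900)/2 = 2215.
η = (ΔQ/Q̄) ÷ (ΔI/Ī) = (-205.6/447.8) ÷ (-630/2215) = 1.614.

1.614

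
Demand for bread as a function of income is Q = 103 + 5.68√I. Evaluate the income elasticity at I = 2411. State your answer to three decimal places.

0.365

At I = 2411: Q = 381.899.
dQ/dI = 5.68/(2√I) = 0.0578389 at this income.
η = (dQ/dI)·(I/Q) = 0.0578389 × (2411/381.899) = 0.365.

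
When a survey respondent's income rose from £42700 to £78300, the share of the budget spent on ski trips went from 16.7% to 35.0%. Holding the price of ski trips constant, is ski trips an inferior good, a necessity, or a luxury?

The budget share rises as income rises, so η > 1.

luxury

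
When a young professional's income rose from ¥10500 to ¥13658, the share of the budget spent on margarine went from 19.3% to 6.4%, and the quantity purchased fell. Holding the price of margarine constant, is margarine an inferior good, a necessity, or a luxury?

Quantity demanded falls as income rises, so η < 0.

inferior good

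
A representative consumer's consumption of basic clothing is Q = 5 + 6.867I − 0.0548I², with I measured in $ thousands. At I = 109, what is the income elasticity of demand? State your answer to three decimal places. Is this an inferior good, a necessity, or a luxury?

At I = 109: Q = 102.4242.
dQ/dI = 6.867 − 0.1096I = -5.07940.
η = (dQ/dI)·(I/Q) = -5.07940 × (109/102.4242) = -5.406.
η < 0 ⇒ inferior good.

-5.406 (inferior good)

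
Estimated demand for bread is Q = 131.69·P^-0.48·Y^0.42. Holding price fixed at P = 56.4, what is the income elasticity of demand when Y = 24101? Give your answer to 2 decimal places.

For a multiplicative demand Q = A·P^α·Y^β, the income elasticity is β everywhere.
Here β = 0.42, so η = 0.42.

0.42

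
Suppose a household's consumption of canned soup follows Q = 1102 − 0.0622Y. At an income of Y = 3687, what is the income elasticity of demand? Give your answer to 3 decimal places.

At Y = 3687: Q = 872.669.
dQ/dY = −0.0622.
η = (dQ/dY)·(Y/Q) = -0.0622 × (3687/872.669) = -0.263.

-0.263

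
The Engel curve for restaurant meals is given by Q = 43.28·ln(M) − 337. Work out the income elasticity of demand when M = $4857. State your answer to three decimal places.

1.425

At M = 4857: Q = 30.368.
dQ/dM = 43.28/M = 0.00891085 at this income.
η = (dQ/dM)·(M/Q) = 0.00891085 × (4857/30.368) = 1.425.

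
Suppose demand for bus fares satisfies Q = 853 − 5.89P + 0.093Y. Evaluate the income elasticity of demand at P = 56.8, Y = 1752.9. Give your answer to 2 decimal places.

At P = 56.8, Y = 1752.9: Q = 681.468.
Holding P constant, ∂Q/∂Y = 0.093.
η_Y = (∂Q/∂Y)·(Y/Q) = 0.093 × (1752.9/681.468) = 0.24.

0.24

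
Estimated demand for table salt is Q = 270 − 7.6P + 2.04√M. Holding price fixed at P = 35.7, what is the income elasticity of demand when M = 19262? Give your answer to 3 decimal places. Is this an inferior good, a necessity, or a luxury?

At P = 35.7, M = 19262: Q = 281.807.
Holding P constant, ∂Q/∂M = 2.04/(2√M) = 0.00734936.
η_M = (∂Q/∂M)·(M/Q) = 0.00734936 × (19262/281.807) = 0.502.
Since 0 < η < 1, this is a necessity.

0.502 (necessity)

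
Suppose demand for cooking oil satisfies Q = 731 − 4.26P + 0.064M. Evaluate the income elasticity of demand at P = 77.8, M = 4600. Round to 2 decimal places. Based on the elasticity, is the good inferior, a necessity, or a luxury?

0.42 (necessity)

At P = 77.8, M = 4600: Q = 693.972.
Holding P constant, ∂Q/∂M = 0.064.
η_M = (∂Q/∂M)·(M/Q) = 0.064 × (4600/693.972) = 0.42.
Since 0 < η < 1, this is a necessity.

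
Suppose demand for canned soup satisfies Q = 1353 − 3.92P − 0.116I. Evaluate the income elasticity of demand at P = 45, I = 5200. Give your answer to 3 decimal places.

-1.052

At P = 45, I = 5200: Q = 573.400.
Holding P constant, ∂Q/∂I = −0.116.
η_I = (∂Q/∂I)·(I/Q) = -0.116 × (5200/573.400) = -1.052.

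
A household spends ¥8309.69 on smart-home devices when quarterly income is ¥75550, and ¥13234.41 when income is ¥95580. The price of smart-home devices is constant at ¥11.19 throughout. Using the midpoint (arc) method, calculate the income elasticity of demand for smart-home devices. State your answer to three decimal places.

With a constant price, Q₁ = 8309.69/11.19 = 742.600 and Q₂ = 13234.41/11.19 = 1182.700 (equivalently, work directly with expenditure since P cancels).
Midpoint %ΔQ = (13234.41 − 8309.69)/10772.05 = 0.45718; midpoint %ΔI = (95580 − 75550)/85565 = 0.23409.
η = 0.45718 / 0.23409 = 1.953.

1.953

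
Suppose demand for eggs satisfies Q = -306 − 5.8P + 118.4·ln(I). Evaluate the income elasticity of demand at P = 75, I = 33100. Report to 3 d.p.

0.241

At P = 75, I = 33100: Q = 491.223.
Holding P constant, ∂Q/∂I = 118.4/I = 0.00357704.
η_I = (∂Q/∂I)·(I/Q) = 0.00357704 × (33100/491.223) = 0.241.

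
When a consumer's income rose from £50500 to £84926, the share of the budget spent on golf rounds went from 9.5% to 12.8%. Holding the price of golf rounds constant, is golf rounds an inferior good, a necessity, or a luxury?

luxury

The budget share rises as income rises, so η > 1.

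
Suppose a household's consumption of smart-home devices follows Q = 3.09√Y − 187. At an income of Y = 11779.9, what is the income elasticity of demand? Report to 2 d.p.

1.13

At Y = 11779.9: Q = 148.374.
dQ/dY = 3.09/(2√Y) = 0.014235 at this income.
η = (dQ/dY)·(Y/Q) = 0.014235 × (11779.9/148.374) = 1.13.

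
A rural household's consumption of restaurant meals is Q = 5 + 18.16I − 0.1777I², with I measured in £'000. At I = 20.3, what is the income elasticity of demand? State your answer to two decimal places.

0.74

At I = 20.3: Q = 300.4196.
dQ/dI = 18.16 − 0.3554I = 10.94538.
η = (dQ/dI)·(I/Q) = 10.94538 × (20.3/300.4196) = 0.74.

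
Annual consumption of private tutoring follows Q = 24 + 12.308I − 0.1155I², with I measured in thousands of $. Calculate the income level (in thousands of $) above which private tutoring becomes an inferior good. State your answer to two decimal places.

53.28

dQ/dI = 12.308 − 0.231I.
The good is inferior where dQ/dI < 0. Setting dQ/dI = 0 gives I = 12.308 / 0.231 = 53.28.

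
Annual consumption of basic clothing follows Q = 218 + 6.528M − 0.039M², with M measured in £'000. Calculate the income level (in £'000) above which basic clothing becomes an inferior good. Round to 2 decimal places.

dQ/dM = 6.528 − 0.078M.
The good is inferior where dQ/dM < 0. Setting dQ/dM = 0 gives M = 6.528 / 0.078 = 83.69.

83.69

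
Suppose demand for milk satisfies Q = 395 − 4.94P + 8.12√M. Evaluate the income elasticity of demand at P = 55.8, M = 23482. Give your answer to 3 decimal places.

0.456

At P = 55.8, M = 23482: Q = 1363.644.
Holding P constant, ∂Q/∂M = 8.12/(2√M) = 0.0264947.
η_M = (∂Q/∂M)·(M/Q) = 0.0264947 × (23482/1363.644) = 0.456.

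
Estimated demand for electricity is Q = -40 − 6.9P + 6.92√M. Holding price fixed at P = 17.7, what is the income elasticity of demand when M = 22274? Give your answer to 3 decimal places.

0.593

At P = 17.7, M = 22274: Q = 870.644.
Holding P constant, ∂Q/∂M = 6.92/(2√M) = 0.0231834.
η_M = (∂Q/∂M)·(M/Q) = 0.0231834 × (22274/870.644) = 0.593.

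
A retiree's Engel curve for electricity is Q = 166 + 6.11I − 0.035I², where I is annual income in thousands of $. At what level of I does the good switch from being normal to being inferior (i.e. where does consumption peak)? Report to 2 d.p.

dQ/dI = 6.11 − 0.07I.
The good is inferior where dQ/dI < 0. Setting dQ/dI = 0 gives I = 6.11 / 0.07 = 87.29.

87.29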